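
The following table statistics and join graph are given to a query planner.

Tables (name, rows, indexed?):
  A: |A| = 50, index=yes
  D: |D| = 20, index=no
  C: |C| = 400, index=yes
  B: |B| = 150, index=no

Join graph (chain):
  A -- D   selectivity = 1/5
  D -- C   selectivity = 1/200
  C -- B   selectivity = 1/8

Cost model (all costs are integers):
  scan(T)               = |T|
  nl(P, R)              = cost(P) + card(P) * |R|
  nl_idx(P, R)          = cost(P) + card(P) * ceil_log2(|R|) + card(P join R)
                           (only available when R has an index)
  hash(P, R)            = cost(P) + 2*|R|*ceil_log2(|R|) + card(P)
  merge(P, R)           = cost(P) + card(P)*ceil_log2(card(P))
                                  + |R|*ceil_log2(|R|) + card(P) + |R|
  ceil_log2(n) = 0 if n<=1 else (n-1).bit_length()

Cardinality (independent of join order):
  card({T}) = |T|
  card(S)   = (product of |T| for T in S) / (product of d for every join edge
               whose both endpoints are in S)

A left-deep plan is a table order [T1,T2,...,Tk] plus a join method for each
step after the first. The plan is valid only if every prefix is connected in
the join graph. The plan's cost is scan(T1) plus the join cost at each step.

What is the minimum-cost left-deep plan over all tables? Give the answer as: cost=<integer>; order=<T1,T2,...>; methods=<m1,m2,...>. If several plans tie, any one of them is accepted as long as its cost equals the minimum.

cost=3220; order=D,C,B,A; methods=nl_idx,merge,hash

Selinger DP (subsets sized 1..n):
  {A}: scan cost=50, card=50
  {D}: scan cost=20, card=20
  {C}: scan cost=400, card=400
  {B}: scan cost=150, card=150
  {AD}: card=200; try (D,hash)→300, (A,nl_idx)→340, (A,merge)→490, (D,merge)→520, (A,hash)→640, (A,nl)→1020 …(+1); best=300 via (D,hash)
  {CD}: card=40; try (C,nl_idx)→240, (D,hash)→1000, (C,merge)→4140, (D,merge)→4520, (C,hash)→7240, (C,nl)→8020 …(+1); best=240 via (C,nl_idx)
  {BC}: card=7500; try (B,hash)→3200, (C,merge)→5500, (B,merge)→5750, (C,hash)→7500, (C,nl_idx)→9000, (C,nl)→60150 …(+1); best=3200 via (B,hash)
  {ACD}: card=400; try (A,merge)→870, (A,hash)→880, (A,nl_idx)→880, (A,nl)→2240, (C,nl_idx)→2500, (C,merge)→6100 …(+2); best=870 via (A,merge)
  {BCD}: card=750; try (B,merge)→1870, (B,hash)→2680, (B,nl)→6240, (D,hash)→10900, (D,merge)→108320, (D,nl)→153200; best=1870 via (B,merge)
  {ABCD}: card=7500; try (A,hash)→3220, (B,hash)→3670, (B,merge)→6220, (A,merge)→10470, (A,nl_idx)→13870, (A,nl)→39370 …(+1); best=3220 via (A,hash)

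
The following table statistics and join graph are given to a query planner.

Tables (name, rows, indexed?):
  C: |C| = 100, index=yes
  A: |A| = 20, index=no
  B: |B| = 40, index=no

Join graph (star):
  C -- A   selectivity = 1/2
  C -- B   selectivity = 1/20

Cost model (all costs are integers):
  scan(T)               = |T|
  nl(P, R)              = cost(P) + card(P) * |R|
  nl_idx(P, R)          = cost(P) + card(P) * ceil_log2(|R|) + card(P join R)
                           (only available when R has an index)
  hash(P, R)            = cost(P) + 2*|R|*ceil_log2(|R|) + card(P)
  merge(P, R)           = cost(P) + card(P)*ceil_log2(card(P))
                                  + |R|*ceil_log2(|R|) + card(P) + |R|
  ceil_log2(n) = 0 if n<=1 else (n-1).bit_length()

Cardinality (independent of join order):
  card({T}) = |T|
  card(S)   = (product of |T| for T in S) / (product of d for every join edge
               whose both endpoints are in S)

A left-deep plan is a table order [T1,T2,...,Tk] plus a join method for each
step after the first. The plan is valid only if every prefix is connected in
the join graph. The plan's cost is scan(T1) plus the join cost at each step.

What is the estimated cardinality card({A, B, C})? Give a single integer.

Tables in S: A(20), B(40), C(100)
Edges inside S: C-A(d=2), C-B(d=20)
numerator = 20 * 40 * 100 = 80000
denominator = 2 * 20 = 40
card(S) = 80000 / 40 = 2000

2000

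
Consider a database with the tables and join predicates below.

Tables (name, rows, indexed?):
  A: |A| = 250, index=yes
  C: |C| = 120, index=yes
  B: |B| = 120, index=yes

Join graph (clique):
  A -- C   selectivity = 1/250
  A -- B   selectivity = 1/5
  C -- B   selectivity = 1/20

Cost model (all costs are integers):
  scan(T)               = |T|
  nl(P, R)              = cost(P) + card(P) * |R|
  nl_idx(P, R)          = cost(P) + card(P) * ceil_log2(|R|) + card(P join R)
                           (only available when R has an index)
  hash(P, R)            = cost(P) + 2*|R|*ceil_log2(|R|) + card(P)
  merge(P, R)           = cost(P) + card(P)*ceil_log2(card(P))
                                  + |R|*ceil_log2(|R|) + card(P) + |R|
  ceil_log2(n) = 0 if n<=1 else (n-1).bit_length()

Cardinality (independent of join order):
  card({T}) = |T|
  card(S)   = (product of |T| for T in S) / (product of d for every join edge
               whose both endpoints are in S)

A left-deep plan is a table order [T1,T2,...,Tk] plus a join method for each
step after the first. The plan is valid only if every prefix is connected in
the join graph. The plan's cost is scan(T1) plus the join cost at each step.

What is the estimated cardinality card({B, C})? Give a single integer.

720

Tables in S: B(120), C(120)
Edges inside S: C-B(d=20)
numerator = 120 * 120 = 14400
denominator = 20 = 20
card(S) = 14400 / 20 = 720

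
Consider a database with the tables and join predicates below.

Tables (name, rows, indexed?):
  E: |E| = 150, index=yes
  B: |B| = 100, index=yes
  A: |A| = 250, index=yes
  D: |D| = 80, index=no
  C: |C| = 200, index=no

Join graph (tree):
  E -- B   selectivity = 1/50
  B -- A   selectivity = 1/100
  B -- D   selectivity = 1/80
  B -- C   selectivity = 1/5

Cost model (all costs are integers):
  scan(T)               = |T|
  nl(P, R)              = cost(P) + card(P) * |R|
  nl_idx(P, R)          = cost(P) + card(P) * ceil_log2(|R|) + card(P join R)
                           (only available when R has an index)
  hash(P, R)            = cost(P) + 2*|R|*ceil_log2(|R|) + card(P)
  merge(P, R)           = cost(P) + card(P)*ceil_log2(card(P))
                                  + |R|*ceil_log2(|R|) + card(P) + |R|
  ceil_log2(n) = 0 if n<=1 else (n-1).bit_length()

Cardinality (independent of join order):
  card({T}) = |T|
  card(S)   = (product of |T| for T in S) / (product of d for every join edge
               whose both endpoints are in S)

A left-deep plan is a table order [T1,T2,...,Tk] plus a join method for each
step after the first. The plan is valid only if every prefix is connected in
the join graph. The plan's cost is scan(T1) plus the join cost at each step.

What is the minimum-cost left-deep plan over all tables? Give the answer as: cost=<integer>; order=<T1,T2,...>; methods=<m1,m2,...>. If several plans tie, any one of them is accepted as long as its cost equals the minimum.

cost=8390; order=D,B,A,E,C; methods=nl_idx,nl_idx,hash,hash

Selinger DP (subsets sized 1..n):
  {E}: scan cost=150, card=150
  {B}: scan cost=100, card=100
  {A}: scan cost=250, card=250
  {D}: scan cost=80, card=80
  {C}: scan cost=200, card=200
  {BE}: card=300; try (E,nl_idx)→1200, (B,nl_idx)→1500, (B,hash)→1700, (E,merge)→2250, (B,merge)→2300, (E,hash)→2600 …(+2); best=1200 via (E,nl_idx)
  {AB}: card=250; try (A,nl_idx)→1150, (B,hash)→1900, (B,nl_idx)→2250, (A,merge)→3150, (B,merge)→3300, (A,hash)→4200 …(+2); best=1150 via (A,nl_idx)
  {BD}: card=100; try (B,nl_idx)→740, (D,hash)→1320, (B,merge)→1520, (D,merge)→1540, (B,hash)→1560, (B,nl)→8080 …(+1); best=740 via (B,nl_idx)
  {BC}: card=4000; try (B,hash)→1800, (C,merge)→2700, (B,merge)→2800, (C,hash)→3400, (B,nl_idx)→5600, (C,nl)→20100 …(+1); best=1800 via (B,hash)
  {ABE}: card=750; try (E,hash)→3800, (E,nl_idx)→3900, (A,nl_idx)→4350, (E,merge)→4750, (A,hash)→5500, (A,merge)→6450 …(+2); best=3800 via (E,hash)
  {BDE}: card=300; try (E,nl_idx)→1840, (D,hash)→2620, (E,merge)→2890, (E,hash)→3240, (D,merge)→4840, (E,nl)→15740 …(+1); best=1840 via (E,nl_idx)
  {BCE}: card=12000; try (C,hash)→4700, (C,merge)→6000, (E,hash)→8200, (E,nl_idx)→45800, (E,merge)→55150, (C,nl)→61200 …(+1); best=4700 via (C,hash)
  {ABD}: card=250; try (A,nl_idx)→1790, (D,hash)→2520, (A,merge)→3790, (D,merge)→4040, (A,hash)→4840, (D,nl)→21150 …(+1); best=1790 via (A,nl_idx)
  {ABC}: card=10000; try (C,hash)→4600, (C,merge)→5200, (A,hash)→9800, (A,nl_idx)→43800, (C,nl)→51150, (A,merge)→56050 …(+1); best=4600 via (C,hash)
  {BCD}: card=4000; try (C,merge)→3340, (C,hash)→4040, (D,hash)→6920, (C,nl)→20740, (D,merge)→54440, (D,nl)→321800; best=3340 via (C,merge)
  {ABDE}: card=750; try (E,hash)→4440, (E,nl_idx)→4540, (A,nl_idx)→4990, (E,merge)→5390, (D,hash)→5670, (A,hash)→6140 …(+5); best=4440 via (E,hash)
  {ABCE}: card=30000; try (C,hash)→7750, (C,merge)→13850, (E,hash)→17000, (A,hash)→20700, (E,nl_idx)→114600, (A,nl_idx)→130700 …(+5); best=7750 via (C,hash)
  {BCDE}: card=12000; try (C,hash)→5340, (C,merge)→6640, (E,hash)→9740, (D,hash)→17820, (E,nl_idx)→47340, (E,merge)→56690 …(+4); best=5340 via (C,hash)
  {ABCD}: card=10000; try (C,hash)→5240, (C,merge)→5840, (A,hash)→11340, (D,hash)→15720, (A,nl_idx)→45340, (C,nl)→51790 …(+4); best=5240 via (C,hash)
  {ABCDE}: card=30000; try (C,hash)→8390, (C,merge)→14490, (E,hash)→17640, (A,hash)→21340, (D,hash)→38870, (E,nl_idx)→115240 …(+8); best=8390 via (C,hash)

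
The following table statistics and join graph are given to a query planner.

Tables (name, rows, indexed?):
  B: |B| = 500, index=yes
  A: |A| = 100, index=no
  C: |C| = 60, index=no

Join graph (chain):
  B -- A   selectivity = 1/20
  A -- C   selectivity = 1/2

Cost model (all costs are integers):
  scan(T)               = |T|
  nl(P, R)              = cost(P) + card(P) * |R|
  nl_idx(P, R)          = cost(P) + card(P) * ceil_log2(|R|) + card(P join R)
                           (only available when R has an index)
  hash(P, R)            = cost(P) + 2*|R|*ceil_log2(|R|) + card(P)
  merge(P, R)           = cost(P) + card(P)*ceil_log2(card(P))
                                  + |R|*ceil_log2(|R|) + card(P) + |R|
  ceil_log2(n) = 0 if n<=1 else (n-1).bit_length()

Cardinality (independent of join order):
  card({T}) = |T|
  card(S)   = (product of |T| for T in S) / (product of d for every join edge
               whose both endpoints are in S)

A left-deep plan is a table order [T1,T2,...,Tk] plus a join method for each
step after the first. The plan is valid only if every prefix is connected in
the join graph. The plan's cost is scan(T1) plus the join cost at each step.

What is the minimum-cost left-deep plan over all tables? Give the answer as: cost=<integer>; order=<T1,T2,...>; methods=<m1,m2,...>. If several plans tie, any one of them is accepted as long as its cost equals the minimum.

Selinger DP (subsets sized 1..n):
  {B}: scan cost=500, card=500
  {A}: scan cost=100, card=100
  {C}: scan cost=60, card=60
  {AB}: card=2500; try (A,hash)→2400, (B,nl_idx)→3500, (B,merge)→5900, (A,merge)→6300, (B,hash)→9200, (B,nl)→50100 …(+1); best=2400 via (A,hash)
  {AC}: card=3000; try (C,hash)→920, (A,merge)→1280, (C,merge)→1320, (A,hash)→1520, (A,nl)→6060, (C,nl)→6100; best=920 via (C,hash)
  {ABC}: card=75000; try (C,hash)→5620, (B,hash)→12920, (C,merge)→35320, (B,merge)→44920, (B,nl_idx)→102920, (C,nl)→152400 …(+1); best=5620 via (C,hash)

cost=5620; order=B,A,C; methods=hash,hash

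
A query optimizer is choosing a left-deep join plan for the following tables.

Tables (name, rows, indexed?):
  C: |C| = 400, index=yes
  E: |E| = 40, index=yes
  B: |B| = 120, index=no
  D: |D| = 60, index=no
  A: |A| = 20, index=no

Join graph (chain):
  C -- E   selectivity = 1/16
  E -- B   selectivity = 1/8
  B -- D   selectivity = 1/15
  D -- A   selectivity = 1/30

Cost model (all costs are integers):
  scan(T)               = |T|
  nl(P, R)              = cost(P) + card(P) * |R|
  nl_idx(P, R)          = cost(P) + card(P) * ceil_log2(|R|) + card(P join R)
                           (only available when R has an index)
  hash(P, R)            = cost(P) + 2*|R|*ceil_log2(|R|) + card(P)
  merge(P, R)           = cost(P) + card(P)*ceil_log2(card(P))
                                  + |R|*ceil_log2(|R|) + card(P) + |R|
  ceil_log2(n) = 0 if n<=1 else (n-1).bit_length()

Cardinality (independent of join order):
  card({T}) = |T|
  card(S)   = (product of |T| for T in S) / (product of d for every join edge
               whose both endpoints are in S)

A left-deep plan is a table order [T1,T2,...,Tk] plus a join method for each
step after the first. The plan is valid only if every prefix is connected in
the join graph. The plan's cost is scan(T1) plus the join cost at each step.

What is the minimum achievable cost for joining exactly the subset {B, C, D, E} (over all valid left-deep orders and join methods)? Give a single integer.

Selinger DP over subsets of {B,C,D,E}:
  {C}: scan cost=400, card=400
  {E}: scan cost=40, card=40
  {B}: scan cost=120, card=120
  {D}: scan cost=60, card=60
  {CE}: card=1000; try (E,hash)→1280, (C,nl_idx)→1400, (E,nl_idx)→3800, (C,merge)→4320, (E,merge)→4680, (C,hash)→7280 …(+2); best=1280 via (E,hash)
  {BE}: card=600; try (E,hash)→720, (B,merge)→1280, (E,merge)→1360, (E,nl_idx)→1440, (B,hash)→1760, (B,nl)→4840 …(+1); best=720 via (E,hash)
  {BD}: card=480; try (D,hash)→960, (B,merge)→1440, (D,merge)→1500, (B,hash)→1800, (B,nl)→7260, (D,nl)→7320; best=960 via (D,hash)
  {BCE}: card=15000; try (B,hash)→3960, (C,hash)→8520, (C,merge)→11320, (B,merge)→13240, (C,nl_idx)→21120, (B,nl)→121280 …(+1); best=3960 via (B,hash)
  {BDE}: card=2400; try (E,hash)→1920, (D,hash)→2040, (E,merge)→6040, (E,nl_idx)→6240, (D,merge)→7740, (E,nl)→20160 …(+1); best=1920 via (E,hash)
  {BCDE}: card=60000; try (C,hash)→11520, (D,hash)→19680, (C,merge)→37120, (C,nl_idx)→83520, (D,merge)→229380, (D,nl)→903960 …(+1); best=11520 via (C,hash)

11520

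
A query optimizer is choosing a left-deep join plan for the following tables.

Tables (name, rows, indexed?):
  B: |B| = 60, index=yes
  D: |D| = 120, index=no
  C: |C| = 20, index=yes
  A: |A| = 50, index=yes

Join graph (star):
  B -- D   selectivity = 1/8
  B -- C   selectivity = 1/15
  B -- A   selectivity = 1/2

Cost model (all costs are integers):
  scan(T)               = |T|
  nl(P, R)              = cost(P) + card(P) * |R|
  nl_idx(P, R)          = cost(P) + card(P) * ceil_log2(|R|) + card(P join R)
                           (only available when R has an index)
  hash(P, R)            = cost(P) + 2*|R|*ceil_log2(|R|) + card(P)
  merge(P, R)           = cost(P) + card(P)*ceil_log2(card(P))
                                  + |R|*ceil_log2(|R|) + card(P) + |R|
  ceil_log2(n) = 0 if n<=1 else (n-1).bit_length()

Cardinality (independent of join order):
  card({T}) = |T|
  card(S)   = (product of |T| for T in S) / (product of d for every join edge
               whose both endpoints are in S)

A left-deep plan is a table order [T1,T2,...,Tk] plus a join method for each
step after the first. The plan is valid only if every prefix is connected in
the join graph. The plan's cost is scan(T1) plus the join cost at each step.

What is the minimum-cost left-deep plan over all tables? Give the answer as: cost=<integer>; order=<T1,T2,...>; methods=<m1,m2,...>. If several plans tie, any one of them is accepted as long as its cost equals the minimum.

Selinger DP (subsets sized 1..n):
  {B}: scan cost=60, card=60
  {D}: scan cost=120, card=120
  {C}: scan cost=20, card=20
  {A}: scan cost=50, card=50
  {BD}: card=900; try (B,hash)→960, (D,merge)→1440, (B,merge)→1500, (B,nl_idx)→1740, (D,hash)→1800, (D,nl)→7260 …(+1); best=960 via (B,hash)
  {BC}: card=80; try (B,nl_idx)→220, (C,hash)→320, (C,nl_idx)→440, (B,merge)→560, (C,merge)→600, (B,hash)→760 …(+2); best=220 via (B,nl_idx)
  {AB}: card=1500; try (A,hash)→720, (B,hash)→820, (B,merge)→820, (A,merge)→830, (B,nl_idx)→1850, (A,nl_idx)→1920 …(+2); best=720 via (A,hash)
  {BCD}: card=1200; try (D,merge)→1820, (D,hash)→1980, (C,hash)→2060, (C,nl_idx)→6660, (D,nl)→9820, (C,merge)→10980 …(+1); best=1820 via (D,merge)
  {ABD}: card=22500; try (A,hash)→2460, (D,hash)→3900, (A,merge)→11210, (D,merge)→19680, (A,nl_idx)→28860, (A,nl)→45960 …(+1); best=2460 via (A,hash)
  {ABC}: card=2000; try (A,hash)→900, (A,merge)→1210, (C,hash)→2420, (A,nl_idx)→2700, (A,nl)→4220, (C,nl_idx)→10220 …(+2); best=900 via (A,hash)
  {ABCD}: card=30000; try (A,hash)→3620, (D,hash)→4580, (A,merge)→16570, (C,hash)→25160, (D,merge)→25860, (A,nl_idx)→39020 …(+5); best=3620 via (A,hash)

cost=3620; order=C,B,D,A; methods=nl_idx,merge,hash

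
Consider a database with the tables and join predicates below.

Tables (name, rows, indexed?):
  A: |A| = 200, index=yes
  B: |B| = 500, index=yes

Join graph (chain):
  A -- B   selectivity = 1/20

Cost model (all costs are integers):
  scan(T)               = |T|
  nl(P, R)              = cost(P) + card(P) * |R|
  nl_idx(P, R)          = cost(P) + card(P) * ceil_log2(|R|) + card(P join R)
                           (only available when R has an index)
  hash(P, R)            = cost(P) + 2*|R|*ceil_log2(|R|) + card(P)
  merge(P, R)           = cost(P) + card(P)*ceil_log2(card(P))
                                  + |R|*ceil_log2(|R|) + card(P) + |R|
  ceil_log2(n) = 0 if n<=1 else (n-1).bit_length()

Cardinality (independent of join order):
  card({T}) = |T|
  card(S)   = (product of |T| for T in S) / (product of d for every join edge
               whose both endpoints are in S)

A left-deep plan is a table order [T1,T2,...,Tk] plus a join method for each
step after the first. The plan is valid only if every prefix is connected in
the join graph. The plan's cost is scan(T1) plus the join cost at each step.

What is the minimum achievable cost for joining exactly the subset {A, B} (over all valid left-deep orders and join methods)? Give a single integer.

4200

Selinger DP over subsets of {A,B}:
  {A}: scan cost=200, card=200
  {B}: scan cost=500, card=500
  {AB}: card=5000; try (A,hash)→4200, (B,merge)→7000, (B,nl_idx)→7000, (A,merge)→7300, (B,hash)→9400, (A,nl_idx)→9500 …(+2); best=4200 via (A,hash)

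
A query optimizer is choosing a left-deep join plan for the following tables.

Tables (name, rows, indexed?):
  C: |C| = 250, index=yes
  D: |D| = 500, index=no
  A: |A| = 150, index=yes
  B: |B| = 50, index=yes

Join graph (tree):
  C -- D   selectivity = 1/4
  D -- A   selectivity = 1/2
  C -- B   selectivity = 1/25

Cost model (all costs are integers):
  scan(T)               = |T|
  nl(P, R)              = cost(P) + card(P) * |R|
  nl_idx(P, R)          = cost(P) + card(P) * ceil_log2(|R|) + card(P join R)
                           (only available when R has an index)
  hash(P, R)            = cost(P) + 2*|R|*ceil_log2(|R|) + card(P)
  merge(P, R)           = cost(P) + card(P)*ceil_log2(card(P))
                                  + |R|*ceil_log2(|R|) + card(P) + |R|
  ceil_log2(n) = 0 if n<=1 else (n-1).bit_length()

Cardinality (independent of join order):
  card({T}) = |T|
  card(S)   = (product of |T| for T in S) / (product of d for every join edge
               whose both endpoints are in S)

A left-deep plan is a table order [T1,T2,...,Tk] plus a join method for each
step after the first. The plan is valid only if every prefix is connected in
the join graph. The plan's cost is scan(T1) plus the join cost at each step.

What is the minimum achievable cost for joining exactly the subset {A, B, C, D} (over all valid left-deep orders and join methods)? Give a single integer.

75350

Selinger DP over subsets of {A,B,C,D}:
  {C}: scan cost=250, card=250
  {D}: scan cost=500, card=500
  {A}: scan cost=150, card=150
  {B}: scan cost=50, card=50
  {CD}: card=31250; try (C,hash)→5000, (D,merge)→7500, (C,merge)→7750, (D,hash)→9500, (C,nl_idx)→35750, (D,nl)→125250 …(+1); best=5000 via (C,hash)
  {BC}: card=500; try (C,nl_idx)→950, (B,hash)→1100, (B,nl_idx)→2250, (C,merge)→2650, (B,merge)→2850, (C,hash)→4100 …(+2); best=950 via (C,nl_idx)
  {AD}: card=37500; try (A,hash)→3400, (D,merge)→6500, (A,merge)→6850, (D,hash)→9300, (A,nl_idx)→42000, (D,nl)→75150 …(+1); best=3400 via (A,hash)
  {ACD}: card=2343750; try (A,hash)→38650, (C,hash)→44900, (A,merge)→506350, (C,merge)→643150, (A,nl_idx)→2598750, (C,nl_idx)→2647150 …(+2); best=38650 via (A,hash)
  {BCD}: card=62500; try (D,hash)→10450, (D,merge)→10950, (B,hash)→36850, (D,nl)→250950, (B,nl_idx)→255000, (B,merge)→505350 …(+1); best=10450 via (D,hash)
  {ABCD}: card=4687500; try (A,hash)→75350, (A,merge)→1074300, (B,hash)→2383000, (A,nl_idx)→5197950, (A,nl)→9385450, (B,nl_idx)→18788650 …(+2); best=75350 via (A,hash)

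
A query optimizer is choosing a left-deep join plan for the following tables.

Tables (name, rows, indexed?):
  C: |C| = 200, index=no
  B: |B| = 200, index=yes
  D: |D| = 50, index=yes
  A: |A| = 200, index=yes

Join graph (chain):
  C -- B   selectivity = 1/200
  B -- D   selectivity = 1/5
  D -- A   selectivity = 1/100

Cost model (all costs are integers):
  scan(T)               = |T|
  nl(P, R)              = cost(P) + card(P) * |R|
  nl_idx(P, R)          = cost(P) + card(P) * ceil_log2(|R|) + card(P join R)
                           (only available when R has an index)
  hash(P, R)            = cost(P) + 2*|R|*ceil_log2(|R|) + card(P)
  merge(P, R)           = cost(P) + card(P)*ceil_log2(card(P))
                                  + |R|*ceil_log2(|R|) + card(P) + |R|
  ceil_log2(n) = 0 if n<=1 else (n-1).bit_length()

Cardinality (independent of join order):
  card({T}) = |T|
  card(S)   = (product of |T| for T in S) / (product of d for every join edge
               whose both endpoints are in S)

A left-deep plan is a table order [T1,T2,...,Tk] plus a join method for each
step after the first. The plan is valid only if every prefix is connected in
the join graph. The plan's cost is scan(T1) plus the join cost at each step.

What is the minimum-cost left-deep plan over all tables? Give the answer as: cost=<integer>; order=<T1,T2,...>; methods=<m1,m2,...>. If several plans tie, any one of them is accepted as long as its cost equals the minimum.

Selinger DP (subsets sized 1..n):
  {C}: scan cost=200, card=200
  {B}: scan cost=200, card=200
  {D}: scan cost=50, card=50
  {A}: scan cost=200, card=200
  {BC}: card=200; try (B,nl_idx)→2000, (C,hash)→3600, (B,hash)→3600, (C,merge)→3800, (B,merge)→3800, (C,nl)→40200 …(+1); best=2000 via (B,nl_idx)
  {BD}: card=2000; try (D,hash)→1000, (B,merge)→2200, (D,merge)→2350, (B,nl_idx)→2450, (B,hash)→3300, (D,nl_idx)→3400 …(+2); best=1000 via (D,hash)
  {AD}: card=100; try (A,nl_idx)→550, (D,hash)→1000, (D,nl_idx)→1500, (A,merge)→2200, (D,merge)→2350, (A,hash)→3300 …(+2); best=550 via (A,nl_idx)
  {BCD}: card=2000; try (D,hash)→2800, (D,merge)→4150, (D,nl_idx)→5200, (C,hash)→6200, (D,nl)→12000, (C,merge)→26800 …(+1); best=2800 via (D,hash)
  {ABD}: card=4000; try (B,merge)→3150, (B,hash)→3850, (B,nl_idx)→5350, (A,hash)→6200, (B,nl)→20550, (A,nl_idx)→21000 …(+2); best=3150 via (B,merge)
  {ABCD}: card=4000; try (A,hash)→8000, (C,hash)→10350, (A,nl_idx)→22800, (A,merge)→28600, (C,merge)→56950, (A,nl)→402800 …(+1); best=8000 via (A,hash)

cost=8000; order=C,B,D,A; methods=nl_idx,hash,hash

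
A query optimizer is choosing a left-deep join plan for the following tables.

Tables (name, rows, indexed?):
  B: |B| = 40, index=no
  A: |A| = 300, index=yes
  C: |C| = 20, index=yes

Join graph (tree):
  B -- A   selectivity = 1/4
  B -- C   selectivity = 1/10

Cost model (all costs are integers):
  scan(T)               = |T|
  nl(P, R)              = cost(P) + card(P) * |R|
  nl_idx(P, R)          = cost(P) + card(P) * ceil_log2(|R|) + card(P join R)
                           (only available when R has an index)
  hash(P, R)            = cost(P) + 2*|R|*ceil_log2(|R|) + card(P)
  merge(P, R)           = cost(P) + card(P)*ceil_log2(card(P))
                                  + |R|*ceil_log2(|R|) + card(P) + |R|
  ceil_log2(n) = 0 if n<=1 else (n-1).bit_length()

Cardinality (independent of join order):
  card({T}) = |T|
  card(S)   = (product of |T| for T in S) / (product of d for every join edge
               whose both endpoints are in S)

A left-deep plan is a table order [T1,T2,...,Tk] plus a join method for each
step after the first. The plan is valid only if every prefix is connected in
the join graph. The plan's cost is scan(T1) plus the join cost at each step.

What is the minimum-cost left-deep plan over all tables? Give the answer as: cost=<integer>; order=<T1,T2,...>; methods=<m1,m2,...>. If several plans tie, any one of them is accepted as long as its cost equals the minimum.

Selinger DP (subsets sized 1..n):
  {B}: scan cost=40, card=40
  {A}: scan cost=300, card=300
  {C}: scan cost=20, card=20
  {AB}: card=3000; try (B,hash)→1080, (A,merge)→3320, (A,nl_idx)→3400, (B,merge)→3580, (A,hash)→5480, (A,nl)→12040 …(+1); best=1080 via (B,hash)
  {BC}: card=80; try (C,hash)→280, (C,nl_idx)→320, (B,merge)→420, (C,merge)→440, (B,hash)→520, (B,nl)→820 …(+1); best=280 via (C,hash)
  {ABC}: card=6000; try (A,merge)→3920, (C,hash)→4280, (A,hash)→5760, (A,nl_idx)→7000, (C,nl_idx)→22080, (A,nl)→24280 …(+2); best=3920 via (A,merge)

cost=3920; order=B,C,A; methods=hash,merge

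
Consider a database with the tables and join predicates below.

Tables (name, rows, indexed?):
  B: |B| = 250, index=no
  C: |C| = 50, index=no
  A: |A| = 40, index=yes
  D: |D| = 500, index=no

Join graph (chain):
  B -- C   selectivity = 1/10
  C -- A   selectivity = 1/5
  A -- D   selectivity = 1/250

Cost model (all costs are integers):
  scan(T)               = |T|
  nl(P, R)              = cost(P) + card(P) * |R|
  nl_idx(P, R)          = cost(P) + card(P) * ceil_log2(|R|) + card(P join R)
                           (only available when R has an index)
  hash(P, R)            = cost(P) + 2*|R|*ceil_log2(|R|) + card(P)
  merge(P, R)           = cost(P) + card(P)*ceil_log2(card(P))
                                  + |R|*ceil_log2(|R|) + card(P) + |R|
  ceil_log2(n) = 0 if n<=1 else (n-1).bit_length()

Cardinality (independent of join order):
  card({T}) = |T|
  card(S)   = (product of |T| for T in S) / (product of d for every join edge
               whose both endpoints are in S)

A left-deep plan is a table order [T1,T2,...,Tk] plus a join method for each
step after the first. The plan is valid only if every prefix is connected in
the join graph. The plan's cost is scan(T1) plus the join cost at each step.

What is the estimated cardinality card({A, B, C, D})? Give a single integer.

20000

Tables in S: A(40), B(250), C(50), D(500)
Edges inside S: B-C(d=10), C-A(d=5), A-D(d=250)
numerator = 40 * 250 * 50 * 500 = 250000000
denominator = 10 * 5 * 250 = 12500
card(S) = 250000000 / 12500 = 20000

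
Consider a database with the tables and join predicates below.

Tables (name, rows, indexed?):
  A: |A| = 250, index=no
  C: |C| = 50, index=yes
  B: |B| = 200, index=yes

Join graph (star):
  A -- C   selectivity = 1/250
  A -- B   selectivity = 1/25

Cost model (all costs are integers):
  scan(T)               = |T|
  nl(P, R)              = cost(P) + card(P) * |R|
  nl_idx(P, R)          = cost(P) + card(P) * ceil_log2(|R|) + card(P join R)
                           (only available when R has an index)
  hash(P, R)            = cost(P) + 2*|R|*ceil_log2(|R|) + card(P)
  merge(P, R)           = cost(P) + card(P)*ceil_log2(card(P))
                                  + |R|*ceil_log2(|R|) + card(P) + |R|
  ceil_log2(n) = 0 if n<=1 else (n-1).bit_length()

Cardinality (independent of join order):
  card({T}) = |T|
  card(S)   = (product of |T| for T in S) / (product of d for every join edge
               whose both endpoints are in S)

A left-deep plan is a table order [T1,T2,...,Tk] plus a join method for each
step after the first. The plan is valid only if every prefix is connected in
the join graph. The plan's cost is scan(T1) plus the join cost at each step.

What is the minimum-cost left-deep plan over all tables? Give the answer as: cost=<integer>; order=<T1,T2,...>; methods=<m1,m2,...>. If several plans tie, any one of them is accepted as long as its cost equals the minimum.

Selinger DP (subsets sized 1..n):
  {A}: scan cost=250, card=250
  {C}: scan cost=50, card=50
  {B}: scan cost=200, card=200
  {AC}: card=50; try (C,hash)→1100, (C,nl_idx)→1800, (A,merge)→2650, (C,merge)→2850, (A,hash)→4100, (A,nl)→12550 …(+1); best=1100 via (C,hash)
  {AB}: card=2000; try (B,hash)→3700, (B,nl_idx)→4250, (A,merge)→4250, (B,merge)→4300, (A,hash)→4400, (A,nl)→50200 …(+1); best=3700 via (B,hash)
  {ABC}: card=400; try (B,nl_idx)→1900, (B,merge)→3250, (B,hash)→4350, (C,hash)→6300, (B,nl)→11100, (C,nl_idx)→16100 …(+2); best=1900 via (B,nl_idx)

cost=1900; order=A,C,B; methods=hash,nl_idx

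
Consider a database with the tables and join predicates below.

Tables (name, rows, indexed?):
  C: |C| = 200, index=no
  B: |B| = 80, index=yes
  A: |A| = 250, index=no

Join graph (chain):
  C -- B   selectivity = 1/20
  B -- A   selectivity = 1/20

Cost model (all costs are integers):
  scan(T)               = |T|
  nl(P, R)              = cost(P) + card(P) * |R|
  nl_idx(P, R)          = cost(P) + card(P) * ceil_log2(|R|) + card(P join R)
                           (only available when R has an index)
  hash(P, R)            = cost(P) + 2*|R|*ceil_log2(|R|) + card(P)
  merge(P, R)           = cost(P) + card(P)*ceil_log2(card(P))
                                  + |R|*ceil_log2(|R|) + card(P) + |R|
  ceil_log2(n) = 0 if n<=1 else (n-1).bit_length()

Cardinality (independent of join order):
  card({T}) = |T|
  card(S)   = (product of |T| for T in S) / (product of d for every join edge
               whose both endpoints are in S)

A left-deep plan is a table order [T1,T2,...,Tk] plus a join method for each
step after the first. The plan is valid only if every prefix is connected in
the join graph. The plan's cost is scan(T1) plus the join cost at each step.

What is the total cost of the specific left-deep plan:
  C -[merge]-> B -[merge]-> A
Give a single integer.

13690

step 1: scan C: cost=200, card=200
step 2: join B via merge
    card(P join B) = 200*80/(20) = 800
    cost = 200 + 200*8 + 80*7 + 200 + 80 = 2640
step 3: join A via merge
    card(P join A) = 800*250/(20) = 10000
    cost = 2640 + 800*10 + 250*8 + 800 + 250 = 13690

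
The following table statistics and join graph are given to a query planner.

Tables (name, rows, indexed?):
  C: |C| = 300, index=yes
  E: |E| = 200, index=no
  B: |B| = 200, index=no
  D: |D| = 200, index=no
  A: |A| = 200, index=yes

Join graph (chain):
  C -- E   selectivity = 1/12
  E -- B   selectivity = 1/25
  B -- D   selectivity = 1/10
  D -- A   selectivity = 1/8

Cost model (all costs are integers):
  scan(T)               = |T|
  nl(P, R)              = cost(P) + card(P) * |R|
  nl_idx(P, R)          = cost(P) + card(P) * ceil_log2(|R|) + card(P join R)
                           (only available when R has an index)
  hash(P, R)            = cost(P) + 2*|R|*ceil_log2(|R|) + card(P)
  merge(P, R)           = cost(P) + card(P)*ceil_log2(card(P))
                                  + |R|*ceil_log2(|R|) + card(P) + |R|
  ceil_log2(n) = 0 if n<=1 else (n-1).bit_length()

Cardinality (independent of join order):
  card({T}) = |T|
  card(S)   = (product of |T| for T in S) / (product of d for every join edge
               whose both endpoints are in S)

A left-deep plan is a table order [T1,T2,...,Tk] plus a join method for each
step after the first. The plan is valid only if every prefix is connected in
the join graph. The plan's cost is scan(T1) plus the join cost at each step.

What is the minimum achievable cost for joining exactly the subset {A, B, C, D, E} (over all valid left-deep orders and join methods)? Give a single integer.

Selinger DP over subsets of {A,B,C,D,E}:
  {C}: scan cost=300, card=300
  {E}: scan cost=200, card=200
  {B}: scan cost=200, card=200
  {D}: scan cost=200, card=200
  {A}: scan cost=200, card=200
  {CE}: card=5000; try (E,hash)→3800, (C,merge)→5000, (E,merge)→5100, (C,hash)→5800, (C,nl_idx)→7000, (C,nl)→60200 …(+1); best=3800 via (E,hash)
  {BE}: card=1600; try (E,hash)→3600, (B,hash)→3600, (E,merge)→3800, (B,merge)→3800, (E,nl)→40200, (B,nl)→40200; best=3600 via (E,hash)
  {BD}: card=4000; try (D,hash)→3600, (B,hash)→3600, (D,merge)→3800, (B,merge)→3800, (D,nl)→40200, (B,nl)→40200; best=3600 via (D,hash)
  {AD}: card=5000; try (D,hash)→3600, (A,hash)→3600, (D,merge)→3800, (A,merge)→3800, (A,nl_idx)→6800, (D,nl)→40200 …(+1); best=3600 via (D,hash)
  {BCE}: card=40000; try (C,hash)→10600, (B,hash)→12000, (C,merge)→25800, (C,nl_idx)→58000, (B,merge)→75600, (C,nl)→483600 …(+1); best=10600 via (C,hash)
  {BDE}: card=32000; try (D,hash)→8400, (E,hash)→10800, (D,merge)→24600, (E,merge)→57400, (D,nl)→323600, (E,nl)→803600; best=8400 via (D,hash)
  {ABD}: card=100000; try (A,hash)→10800, (B,hash)→11800, (A,merge)→57400, (B,merge)→75400, (A,nl_idx)→135600, (A,nl)→803600 …(+1); best=10800 via (A,hash)
  {BCDE}: card=800000; try (C,hash)→45800, (D,hash)→53800, (C,merge)→523400, (D,merge)→692400, (C,nl_idx)→1096400, (D,nl)→8010600 …(+1); best=45800 via (C,hash)
  {ABDE}: card=800000; try (A,hash)→43600, (E,hash)→114000, (A,merge)→522200, (A,nl_idx)→1064400, (E,merge)→1812600, (A,nl)→6408400 …(+1); best=43600 via (A,hash)
  {ABCDE}: card=20000000; try (C,hash)→849000, (A,hash)→849000, (C,merge)→16846600, (A,merge)→16847600, (A,nl_idx)→26445800, (C,nl_idx)→27243600 …(+2); best=849000 via (C,hash)

849000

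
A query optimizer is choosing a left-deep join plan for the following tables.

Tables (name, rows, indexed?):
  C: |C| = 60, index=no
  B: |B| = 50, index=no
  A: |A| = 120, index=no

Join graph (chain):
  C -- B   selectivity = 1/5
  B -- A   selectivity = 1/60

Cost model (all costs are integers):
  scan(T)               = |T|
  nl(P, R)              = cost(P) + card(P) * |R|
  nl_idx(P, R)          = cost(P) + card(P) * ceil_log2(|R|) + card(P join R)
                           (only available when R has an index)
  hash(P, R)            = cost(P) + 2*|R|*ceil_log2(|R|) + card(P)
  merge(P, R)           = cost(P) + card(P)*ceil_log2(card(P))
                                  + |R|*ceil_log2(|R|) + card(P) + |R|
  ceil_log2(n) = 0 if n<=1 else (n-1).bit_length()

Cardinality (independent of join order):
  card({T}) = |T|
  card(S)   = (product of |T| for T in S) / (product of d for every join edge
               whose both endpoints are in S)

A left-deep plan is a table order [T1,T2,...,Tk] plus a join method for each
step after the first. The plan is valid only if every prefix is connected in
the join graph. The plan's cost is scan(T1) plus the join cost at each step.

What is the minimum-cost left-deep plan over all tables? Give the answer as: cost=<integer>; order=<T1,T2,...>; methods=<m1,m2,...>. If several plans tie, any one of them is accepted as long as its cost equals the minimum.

Selinger DP (subsets sized 1..n):
  {C}: scan cost=60, card=60
  {B}: scan cost=50, card=50
  {A}: scan cost=120, card=120
  {BC}: card=600; try (B,hash)→720, (C,hash)→820, (C,merge)→820, (B,merge)→830, (C,nl)→3050, (B,nl)→3060; best=720 via (B,hash)
  {AB}: card=100; try (B,hash)→840, (A,merge)→1360, (B,merge)→1430, (A,hash)→1780, (A,nl)→6050, (B,nl)→6120; best=840 via (B,hash)
  {ABC}: card=1200; try (C,hash)→1660, (C,merge)→2060, (A,hash)→3000, (C,nl)→6840, (A,merge)→8280, (A,nl)→72720; best=1660 via (C,hash)

cost=1660; order=A,B,C; methods=hash,hash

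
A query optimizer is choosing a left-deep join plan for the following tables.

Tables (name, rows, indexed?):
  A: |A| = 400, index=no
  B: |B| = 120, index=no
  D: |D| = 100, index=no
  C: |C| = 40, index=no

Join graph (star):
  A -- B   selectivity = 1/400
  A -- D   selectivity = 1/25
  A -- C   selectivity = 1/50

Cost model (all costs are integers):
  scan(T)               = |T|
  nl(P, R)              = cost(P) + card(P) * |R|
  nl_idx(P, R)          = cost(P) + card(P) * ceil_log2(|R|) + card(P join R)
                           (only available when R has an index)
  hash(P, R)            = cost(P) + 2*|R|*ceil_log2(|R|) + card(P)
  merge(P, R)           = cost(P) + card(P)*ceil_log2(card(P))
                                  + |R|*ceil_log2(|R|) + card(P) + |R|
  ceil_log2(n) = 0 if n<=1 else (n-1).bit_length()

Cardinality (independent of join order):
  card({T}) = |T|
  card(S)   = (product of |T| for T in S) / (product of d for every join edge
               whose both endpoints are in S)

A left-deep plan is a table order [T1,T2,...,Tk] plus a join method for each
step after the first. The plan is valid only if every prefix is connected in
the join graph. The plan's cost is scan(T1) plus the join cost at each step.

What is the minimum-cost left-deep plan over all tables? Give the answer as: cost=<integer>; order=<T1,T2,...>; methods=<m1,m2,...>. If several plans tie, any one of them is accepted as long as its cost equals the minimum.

Selinger DP (subsets sized 1..n):
  {A}: scan cost=400, card=400
  {B}: scan cost=120, card=120
  {D}: scan cost=100, card=100
  {C}: scan cost=40, card=40
  {AB}: card=120; try (B,hash)→2480, (A,merge)→5080, (B,merge)→5360, (A,hash)→7440, (A,nl)→48120, (B,nl)→48400; best=2480 via (B,hash)
  {AD}: card=1600; try (D,hash)→2200, (A,merge)→4900, (D,merge)→5200, (A,hash)→7400, (A,nl)→40100, (D,nl)→40400; best=2200 via (D,hash)
  {AC}: card=320; try (C,hash)→1280, (A,merge)→4320, (C,merge)→4680, (A,hash)→7280, (A,nl)→16040, (C,nl)→16400; best=1280 via (C,hash)
  {ABD}: card=480; try (D,hash)→4000, (D,merge)→4240, (B,hash)→5480, (D,nl)→14480, (B,merge)→22360, (B,nl)→194200; best=4000 via (D,hash)
  {ABC}: card=96; try (C,hash)→3080, (B,hash)→3280, (C,merge)→3720, (B,merge)→5440, (C,nl)→7280, (B,nl)→39680; best=3080 via (C,hash)
  {ACD}: card=1280; try (D,hash)→3000, (C,hash)→4280, (D,merge)→5280, (C,merge)→21680, (D,nl)→33280, (C,nl)→66200; best=3000 via (D,hash)
  {ABCD}: card=384; try (D,hash)→4576, (D,merge)→4648, (C,hash)→4960, (B,hash)→5960, (C,merge)→9080, (D,nl)→12680 …(+3); best=4576 via (D,hash)

cost=4576; order=A,B,C,D; methods=hash,hash,hash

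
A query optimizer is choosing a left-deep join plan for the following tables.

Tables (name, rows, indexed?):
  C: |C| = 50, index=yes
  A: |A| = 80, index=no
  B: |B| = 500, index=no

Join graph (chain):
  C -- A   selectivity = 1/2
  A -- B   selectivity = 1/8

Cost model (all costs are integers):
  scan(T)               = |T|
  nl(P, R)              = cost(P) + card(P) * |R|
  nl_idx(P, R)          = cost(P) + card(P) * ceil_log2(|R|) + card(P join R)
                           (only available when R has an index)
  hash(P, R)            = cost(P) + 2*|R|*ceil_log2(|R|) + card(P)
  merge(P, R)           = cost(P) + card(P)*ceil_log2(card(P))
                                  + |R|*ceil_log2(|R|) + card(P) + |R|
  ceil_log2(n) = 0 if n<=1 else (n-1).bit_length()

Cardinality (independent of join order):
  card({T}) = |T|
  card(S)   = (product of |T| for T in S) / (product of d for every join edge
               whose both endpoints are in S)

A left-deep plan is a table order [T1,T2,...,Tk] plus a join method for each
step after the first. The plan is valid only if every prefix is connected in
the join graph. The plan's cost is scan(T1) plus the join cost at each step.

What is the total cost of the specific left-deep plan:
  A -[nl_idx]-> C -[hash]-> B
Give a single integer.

step 1: scan A: cost=80, card=80
step 2: join C via nl_idx
    card(P join C) = 80*50/(2) = 2000
    cost = 80 + 80*6 + 2000 = 2560
step 3: join B via hash
    card(P join B) = 2000*500/(8) = 125000
    cost = 2560 + 2*500*9 + 2000 = 13560

13560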